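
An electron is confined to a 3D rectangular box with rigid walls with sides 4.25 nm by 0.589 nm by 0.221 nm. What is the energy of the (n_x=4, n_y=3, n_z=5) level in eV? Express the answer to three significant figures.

For a 3D rectangular well E = (h²/8m_e)·Σ n_i²/L_i² = (6.626×10^-34)²/(8·9.109×10^-31) · [4²/(4.25 nm)² + 3²/(0.589 nm)² + 5²/(0.221 nm)²].
Evaluating gives E = 3.246×10^-17 J = 203 eV.

E = 203 eV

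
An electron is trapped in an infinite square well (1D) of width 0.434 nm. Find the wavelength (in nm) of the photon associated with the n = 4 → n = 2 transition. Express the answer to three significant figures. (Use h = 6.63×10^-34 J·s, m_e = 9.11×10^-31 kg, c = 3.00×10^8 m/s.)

λ = 51.8 nm

E_1 = h²/(8m_eL²) = 3.202×10^-19 J, so ΔE = (4² − 2²)E_1 = 3.842×10^-18 J.
λ = hc/ΔE = (6.63×10^-34·3.00×10^8)/3.842×10^-18 = 5.18×10^-8 m = 51.8 nm.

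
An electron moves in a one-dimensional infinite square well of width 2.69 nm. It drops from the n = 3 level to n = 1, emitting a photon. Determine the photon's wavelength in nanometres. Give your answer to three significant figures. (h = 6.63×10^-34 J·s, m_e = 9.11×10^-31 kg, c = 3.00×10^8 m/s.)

E_1 = h²/(8m_eL²) = 8.335×10^-21 J, so ΔE = (3² − 1²)E_1 = 6.668×10^-20 J.
λ = hc/ΔE = (6.63×10^-34·3.00×10^8)/6.668×10^-20 = 2.98×10^-6 m = 2.98×10^3 nm.

λ = 2.98×10^3 nm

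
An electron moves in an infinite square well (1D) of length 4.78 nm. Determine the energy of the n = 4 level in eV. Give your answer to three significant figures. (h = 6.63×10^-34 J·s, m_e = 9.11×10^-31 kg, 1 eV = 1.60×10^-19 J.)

E_4 = 0.264 eV

For an infinite well E_n = n²h²/(8m_eL²), so E_1 = h²/(8m_eL²) = (6.63×10^-34)²/(8·9.11×10^-31·(4.78×10^-9 m)²) = 2.640×10^-21 J.
Then E_4 = 4²·E_1 = 16·2.640×10^-21 J = 4.224×10^-20 J.
Converting, E_4 = 4.224×10^-20 J / (1.60×10^-19 J/eV) = 0.264 eV.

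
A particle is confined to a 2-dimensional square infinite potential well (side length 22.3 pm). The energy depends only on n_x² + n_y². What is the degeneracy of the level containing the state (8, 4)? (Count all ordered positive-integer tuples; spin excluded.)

degeneracy = 2

The level has n_x² + n_y² = 80. The ordered positive-integer solutions are (4, 8), (8, 4).
That gives 2 states.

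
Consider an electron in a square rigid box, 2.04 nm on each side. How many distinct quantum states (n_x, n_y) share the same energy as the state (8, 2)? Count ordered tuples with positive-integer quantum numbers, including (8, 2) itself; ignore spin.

degeneracy = 2

The level has n_x² + n_y² = 68. The ordered positive-integer solutions are (2, 8), (8, 2).
That gives 2 states.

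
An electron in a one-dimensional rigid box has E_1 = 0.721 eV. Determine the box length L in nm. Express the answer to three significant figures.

L = 0.722 nm

From E_n = n²h²/(8m_eL²), L = n·h/√(8m_eE_n).
E_1 = 0.721 eV = 1.155×10^-19 J, so L = 1·6.626×10^-34/√(8·9.109×10^-31·1.155×10^-19) = 7.22×10^-10 m = 0.722 nm.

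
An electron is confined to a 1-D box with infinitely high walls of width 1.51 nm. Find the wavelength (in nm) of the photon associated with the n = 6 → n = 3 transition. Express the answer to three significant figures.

E_1 = h²/(8m_eL²) = 2.642×10^-20 J, so ΔE = (6² − 3²)E_1 = 7.133×10^-19 J.
λ = hc/ΔE = (6.626×10^-34·2.998×10^8)/7.133×10^-19 = 2.78×10^-7 m = 278 nm.

λ = 278 nm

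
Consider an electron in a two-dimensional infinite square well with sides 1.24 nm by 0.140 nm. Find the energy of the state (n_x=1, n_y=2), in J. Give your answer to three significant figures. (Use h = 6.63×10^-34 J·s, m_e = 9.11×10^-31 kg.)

E = 1.23×10^-17 J

For a 2D rectangular well E = (h²/8m_e)·Σ n_i²/L_i² = (6.63×10^-34)²/(8·9.11×10^-31) · [1²/(1.24 nm)² + 2²/(0.140 nm)²].
Evaluating gives E = 1.23×10^-17 J.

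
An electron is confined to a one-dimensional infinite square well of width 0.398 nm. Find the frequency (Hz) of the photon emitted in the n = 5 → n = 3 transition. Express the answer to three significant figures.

f = 9.18×10^15 Hz

E_1 = h²/(8m_eL²) = 3.803×10^-19 J and ΔE = (5² − 3²)E_1 = 6.085×10^-18 J.
f = ΔE/h = 6.085×10^-18/6.626×10^-34 = 9.18×10^15 Hz.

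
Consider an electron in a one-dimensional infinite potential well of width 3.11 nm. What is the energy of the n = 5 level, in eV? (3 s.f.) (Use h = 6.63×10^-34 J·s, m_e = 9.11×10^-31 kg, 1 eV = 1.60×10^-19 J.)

For an infinite well E_n = n²h²/(8m_eL²), so E_1 = h²/(8m_eL²) = (6.63×10^-34)²/(8·9.11×10^-31·(3.11×10^-9 m)²) = 6.236×10^-21 J.
Then E_5 = 5²·E_1 = 25·6.236×10^-21 J = 1.559×10^-19 J.
Converting, E_5 = 1.559×10^-19 J / (1.60×10^-19 J/eV) = 0.974 eV.

E_5 = 0.974 eV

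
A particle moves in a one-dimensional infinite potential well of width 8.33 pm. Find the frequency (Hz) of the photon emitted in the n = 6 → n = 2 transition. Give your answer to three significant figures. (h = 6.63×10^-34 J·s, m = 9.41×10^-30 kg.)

f = 4.06×10^18 Hz

E_1 = h²/(8mL²) = 8.415×10^-17 J and ΔE = (6² − 2²)E_1 = 2.693×10^-15 J.
f = ΔE/h = 2.693×10^-15/6.63×10^-34 = 4.06×10^18 Hz.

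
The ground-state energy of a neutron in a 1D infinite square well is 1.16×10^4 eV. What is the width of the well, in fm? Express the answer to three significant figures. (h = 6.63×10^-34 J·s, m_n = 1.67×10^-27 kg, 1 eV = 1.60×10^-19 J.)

L = 133 fm

From E_n = n²h²/(8m_nL²), L = n·h/√(8m_nE_n).
E_1 = 1.16×10^4 eV = 1.856×10^-15 J, so L = 1·6.63×10^-34/√(8·1.67×10^-27·1.856×10^-15) = 1.33×10^-13 m = 133 fm.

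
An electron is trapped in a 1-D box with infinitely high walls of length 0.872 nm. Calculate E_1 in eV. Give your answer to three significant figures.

For an infinite well E_n = n²h²/(8m_eL²), so E_1 = h²/(8m_eL²) = (6.626×10^-34)²/(8·9.109×10^-31·(8.72×10^-10 m)²) = 7.923×10^-20 J.
Converting, E_1 = 7.923×10^-20 J / (1.602×10^-19 J/eV) = 0.495 eV.

E_1 = 0.495 eV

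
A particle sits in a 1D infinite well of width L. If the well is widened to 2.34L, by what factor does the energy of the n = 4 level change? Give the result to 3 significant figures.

0.183

E_n ∝ 1/L², so the energy scales by 1/2.34² = 0.183.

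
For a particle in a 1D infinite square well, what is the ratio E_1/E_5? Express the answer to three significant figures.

E_n ∝ n², so E_1/E_5 = 1²/5² = 1/25 = 0.0400.

0.0400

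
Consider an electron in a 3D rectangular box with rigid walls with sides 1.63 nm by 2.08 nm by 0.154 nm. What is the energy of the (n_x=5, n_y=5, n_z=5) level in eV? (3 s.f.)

E = 402 eV

For a 3D rectangular well E = (h²/8m_e)·Σ n_i²/L_i² = (6.626×10^-34)²/(8·9.109×10^-31) · [5²/(1.63 nm)² + 5²/(2.08 nm)² + 5²/(0.154 nm)²].
Evaluating gives E = 6.442×10^-17 J = 402 eV.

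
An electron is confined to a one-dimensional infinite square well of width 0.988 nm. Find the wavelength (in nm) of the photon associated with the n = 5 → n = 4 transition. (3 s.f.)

λ = 358 nm

E_1 = h²/(8m_eL²) = 6.172×10^-20 J, so ΔE = (5² − 4²)E_1 = 5.555×10^-19 J.
λ = hc/ΔE = (6.626×10^-34·2.998×10^8)/5.555×10^-19 = 3.58×10^-7 m = 358 nm.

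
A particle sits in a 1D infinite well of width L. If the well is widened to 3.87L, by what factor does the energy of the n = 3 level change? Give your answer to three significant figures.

0.0668

E_n ∝ 1/L², so the energy scales by 1/3.87² = 0.0668.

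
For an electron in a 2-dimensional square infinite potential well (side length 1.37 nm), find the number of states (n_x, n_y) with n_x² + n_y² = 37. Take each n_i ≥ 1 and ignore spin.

The level has n_x² + n_y² = 37. The ordered positive-integer solutions are (1, 6), (6, 1).
That gives 2 states.

degeneracy = 2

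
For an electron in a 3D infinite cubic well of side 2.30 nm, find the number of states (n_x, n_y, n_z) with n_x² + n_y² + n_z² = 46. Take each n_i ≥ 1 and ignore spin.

The level has n_x² + n_y² + n_z² = 46. The ordered positive-integer solutions are (1, 3, 6), (1, 6, 3), (3, 1, 6), (3, 6, 1), (6, 1, 3), (6, 3, 1).
That gives 6 states.

degeneracy = 6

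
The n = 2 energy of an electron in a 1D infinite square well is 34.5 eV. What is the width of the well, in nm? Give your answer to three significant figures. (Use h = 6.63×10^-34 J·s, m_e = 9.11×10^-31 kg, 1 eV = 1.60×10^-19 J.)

L = 0.209 nm

From E_n = n²h²/(8m_eL²), L = n·h/√(8m_eE_n).
E_2 = 34.5 eV = 5.520×10^-18 J, so L = 2·6.63×10^-34/√(8·9.11×10^-31·5.520×10^-18) = 2.09×10^-10 m = 0.209 nm.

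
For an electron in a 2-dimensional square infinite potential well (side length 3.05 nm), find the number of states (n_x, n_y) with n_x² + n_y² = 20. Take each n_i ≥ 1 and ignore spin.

degeneracy = 2

The level has n_x² + n_y² = 20. The ordered positive-integer solutions are (2, 4), (4, 2).
That gives 2 states.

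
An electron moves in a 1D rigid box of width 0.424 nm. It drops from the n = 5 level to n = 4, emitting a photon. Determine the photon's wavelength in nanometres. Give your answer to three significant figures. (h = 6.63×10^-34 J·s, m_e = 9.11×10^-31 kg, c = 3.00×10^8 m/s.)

E_1 = h²/(8m_eL²) = 3.355×10^-19 J, so ΔE = (5² − 4²)E_1 = 3.019×10^-18 J.
λ = hc/ΔE = (6.63×10^-34·3.00×10^8)/3.019×10^-18 = 6.59×10^-8 m = 65.9 nm.

λ = 65.9 nm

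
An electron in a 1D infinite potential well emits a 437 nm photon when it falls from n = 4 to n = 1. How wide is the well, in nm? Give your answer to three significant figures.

L = 1.41 nm

The photon carries ΔE = hc/λ = 6.626×10^-34·2.998×10^8/4.37×10^-7 m = 4.546×10^-19 J.
Since ΔE = (4² − 1²)E_1, E_1 = 3.031×10^-20 J, and L = h/√(8m_eE_1) = 1.41×10^-9 m = 1.41 nm.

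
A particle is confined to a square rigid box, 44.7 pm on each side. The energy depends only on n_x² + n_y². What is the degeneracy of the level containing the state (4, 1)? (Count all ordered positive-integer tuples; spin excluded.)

The level has n_x² + n_y² = 17. The ordered positive-integer solutions are (1, 4), (4, 1).
That gives 2 states.

degeneracy = 2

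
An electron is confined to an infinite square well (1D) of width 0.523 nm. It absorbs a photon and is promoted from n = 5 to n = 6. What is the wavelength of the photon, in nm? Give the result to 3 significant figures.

λ = 82.0 nm

E_1 = h²/(8m_eL²) = 2.203×10^-19 J, so ΔE = (6² − 5²)E_1 = 2.423×10^-18 J.
λ = hc/ΔE = (6.626×10^-34·2.998×10^8)/2.423×10^-18 = 8.20×10^-8 m = 82.0 nm.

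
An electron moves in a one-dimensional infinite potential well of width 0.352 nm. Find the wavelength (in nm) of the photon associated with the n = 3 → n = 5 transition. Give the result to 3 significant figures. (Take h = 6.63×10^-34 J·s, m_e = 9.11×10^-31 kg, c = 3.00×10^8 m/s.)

E_1 = h²/(8m_eL²) = 4.868×10^-19 J, so ΔE = (5² − 3²)E_1 = 7.789×10^-18 J.
λ = hc/ΔE = (6.63×10^-34·3.00×10^8)/7.789×10^-18 = 2.55×10^-8 m = 25.5 nm.

λ = 25.5 nm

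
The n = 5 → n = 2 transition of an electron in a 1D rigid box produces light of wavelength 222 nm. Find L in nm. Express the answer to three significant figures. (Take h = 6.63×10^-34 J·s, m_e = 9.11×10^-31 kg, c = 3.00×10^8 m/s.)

L = 1.19 nm

The photon carries ΔE = hc/λ = 6.63×10^-34·3.00×10^8/2.22×10^-7 m = 8.959×10^-19 J.
Since ΔE = (5² − 2²)E_1, E_1 = 4.266×10^-20 J, and L = h/√(8m_eE_1) = 1.19×10^-9 m = 1.19 nm.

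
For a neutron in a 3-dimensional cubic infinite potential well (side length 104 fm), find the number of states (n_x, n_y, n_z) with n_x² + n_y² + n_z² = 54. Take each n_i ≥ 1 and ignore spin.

The level has n_x² + n_y² + n_z² = 54. The ordered positive-integer solutions are (1, 2, 7), (1, 7, 2), (2, 1, 7), (2, 5, 5), (2, 7, 1), (3, 3, 6), (3, 6, 3), (5, 2, 5), (5, 5, 2), (6, 3, 3), (7, 1, 2), (7, 2, 1).
That gives 12 states.

degeneracy = 12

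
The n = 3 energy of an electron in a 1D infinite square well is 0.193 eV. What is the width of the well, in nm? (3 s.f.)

L = 4.19 nm

From E_n = n²h²/(8m_eL²), L = n·h/√(8m_eE_n).
E_3 = 0.193 eV = 3.092×10^-20 J, so L = 3·6.626×10^-34/√(8·9.109×10^-31·3.092×10^-20) = 4.19×10^-9 m = 4.19 nm.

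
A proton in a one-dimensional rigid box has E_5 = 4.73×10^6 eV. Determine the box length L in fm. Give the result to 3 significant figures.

From E_n = n²h²/(8m_pL²), L = n·h/√(8m_pE_n).
E_5 = 4.73×10^6 eV = 7.577×10^-13 J, so L = 5·6.626×10^-34/√(8·1.673×10^-27·7.577×10^-13) = 3.29×10^-14 m = 32.9 fm.

L = 32.9 fm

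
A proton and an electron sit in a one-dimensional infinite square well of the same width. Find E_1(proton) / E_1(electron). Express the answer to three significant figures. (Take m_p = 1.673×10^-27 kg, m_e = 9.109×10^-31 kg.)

5.44×10^-4

E_n ∝ 1/m at fixed n and L, so the ratio is m_e/m_p = 9.109×10^-31/1.673×10^-27 = 5.44×10^-4.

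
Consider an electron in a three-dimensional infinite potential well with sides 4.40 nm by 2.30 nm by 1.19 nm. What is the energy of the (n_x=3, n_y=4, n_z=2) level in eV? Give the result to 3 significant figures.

For a 3D rectangular well E = (h²/8m_e)·Σ n_i²/L_i² = (6.626×10^-34)²/(8·9.109×10^-31) · [3²/(4.40 nm)² + 4²/(2.30 nm)² + 2²/(1.19 nm)²].
Evaluating gives E = 3.804×10^-19 J = 2.37 eV.

E = 2.37 eV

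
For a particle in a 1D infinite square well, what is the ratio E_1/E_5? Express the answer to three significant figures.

E_n ∝ n², so E_1/E_5 = 1²/5² = 1/25 = 0.0400.

0.0400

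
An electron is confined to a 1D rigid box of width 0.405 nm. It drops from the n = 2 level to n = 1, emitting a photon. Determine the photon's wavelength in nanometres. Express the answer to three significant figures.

λ = 180 nm

E_1 = h²/(8m_eL²) = 3.673×10^-19 J, so ΔE = (2² − 1²)E_1 = 1.102×10^-18 J.
λ = hc/ΔE = (6.626×10^-34·2.998×10^8)/1.102×10^-18 = 1.80×10^-7 m = 180 nm.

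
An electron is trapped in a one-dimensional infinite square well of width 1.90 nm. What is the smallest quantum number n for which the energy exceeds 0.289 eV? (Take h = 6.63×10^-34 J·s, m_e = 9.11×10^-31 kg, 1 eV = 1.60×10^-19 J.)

E_1 = h²/(8m_eL²) = 1.671×10^-20 J = 0.1044 eV.
Need n² > 0.289/0.1044 = 2.768, i.e. n > 1.664.
The smallest integer satisfying this is n = 2.

n = 2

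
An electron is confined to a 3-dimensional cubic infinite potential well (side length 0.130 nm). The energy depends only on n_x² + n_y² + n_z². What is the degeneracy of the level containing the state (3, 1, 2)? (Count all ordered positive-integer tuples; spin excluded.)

degeneracy = 6

The level has n_x² + n_y² + n_z² = 14. The ordered positive-integer solutions are (1, 2, 3), (1, 3, 2), (2, 1, 3), (2, 3, 1), (3, 1, 2), (3, 2, 1).
That gives 6 states.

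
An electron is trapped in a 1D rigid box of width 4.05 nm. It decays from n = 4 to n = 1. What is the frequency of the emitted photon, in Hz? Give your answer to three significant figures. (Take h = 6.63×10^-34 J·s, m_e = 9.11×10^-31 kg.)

f = 8.32×10^13 Hz

E_1 = h²/(8m_eL²) = 3.677×10^-21 J and ΔE = (4² − 1²)E_1 = 5.516×10^-20 J.
f = ΔE/h = 5.516×10^-20/6.63×10^-34 = 8.32×10^13 Hz.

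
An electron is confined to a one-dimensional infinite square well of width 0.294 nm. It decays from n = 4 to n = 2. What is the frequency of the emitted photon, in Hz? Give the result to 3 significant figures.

f = 1.26×10^16 Hz

E_1 = h²/(8m_eL²) = 6.970×10^-19 J and ΔE = (4² − 2²)E_1 = 8.364×10^-18 J.
f = ΔE/h = 8.364×10^-18/6.626×10^-34 = 1.26×10^16 Hz.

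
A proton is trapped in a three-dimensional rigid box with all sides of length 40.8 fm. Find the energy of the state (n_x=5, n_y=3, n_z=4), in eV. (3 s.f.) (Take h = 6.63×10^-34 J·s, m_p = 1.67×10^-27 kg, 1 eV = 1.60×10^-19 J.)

For a 3D rectangular well E = (h²/8m_p)·Σ n_i²/L_i² = (6.63×10^-34)²/(8·1.67×10^-27) · [5²/(40.8 fm)² + 3²/(40.8 fm)² + 4²/(40.8 fm)²].
Evaluating gives E = 9.883×10^-13 J = 6.18×10^6 eV.

E = 6.18×10^6 eV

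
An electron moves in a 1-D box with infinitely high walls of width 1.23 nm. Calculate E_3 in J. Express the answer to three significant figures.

E_3 = 3.58×10^-19 J

For an infinite well E_n = n²h²/(8m_eL²), so E_1 = h²/(8m_eL²) = (6.626×10^-34)²/(8·9.109×10^-31·(1.23×10^-9 m)²) = 3.982×10^-20 J.
Then E_3 = 3²·E_1 = 9·3.982×10^-20 J = 3.58×10^-19 J.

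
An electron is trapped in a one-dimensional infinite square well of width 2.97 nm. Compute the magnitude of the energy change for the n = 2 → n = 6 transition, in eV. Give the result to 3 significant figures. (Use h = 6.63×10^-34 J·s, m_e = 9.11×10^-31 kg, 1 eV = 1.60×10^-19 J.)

|ΔE| = 1.37 eV

E_1 = h²/(8m_eL²) = 6.838×10^-21 J.
|ΔE| = |2² − 6²|·E_1 = 32·6.838×10^-21 J = 2.188×10^-19 J = 1.37 eV.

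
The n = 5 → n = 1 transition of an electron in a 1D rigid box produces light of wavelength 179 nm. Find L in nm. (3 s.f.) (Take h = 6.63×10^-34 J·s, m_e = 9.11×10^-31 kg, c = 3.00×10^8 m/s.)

The photon carries ΔE = hc/λ = 6.63×10^-34·3.00×10^8/1.79×10^-7 m = 1.111×10^-18 J.
Since ΔE = (5² − 1²)E_1, E_1 = 4.629×10^-20 J, and L = h/√(8m_eE_1) = 1.14×10^-9 m = 1.14 nm.

L = 1.14 nm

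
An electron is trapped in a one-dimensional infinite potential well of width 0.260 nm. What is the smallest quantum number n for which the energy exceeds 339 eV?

n = 8

E_1 = h²/(8m_eL²) = 8.912×10^-19 J = 5.563 eV.
Need n² > 339/5.563 = 60.94, i.e. n > 7.806.
The smallest integer satisfying this is n = 8.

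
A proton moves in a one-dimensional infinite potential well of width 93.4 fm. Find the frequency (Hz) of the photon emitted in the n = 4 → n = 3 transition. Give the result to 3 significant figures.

E_1 = h²/(8m_pL²) = 3.760×10^-15 J and ΔE = (4² − 3²)E_1 = 2.632×10^-14 J.
f = ΔE/h = 2.632×10^-14/6.626×10^-34 = 3.97×10^19 Hz.

f = 3.97×10^19 Hz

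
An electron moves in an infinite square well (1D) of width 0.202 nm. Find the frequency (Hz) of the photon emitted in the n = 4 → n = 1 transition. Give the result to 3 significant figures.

E_1 = h²/(8m_eL²) = 1.477×10^-18 J and ΔE = (4² − 1²)E_1 = 2.215×10^-17 J.
f = ΔE/h = 2.215×10^-17/6.626×10^-34 = 3.34×10^16 Hz.

f = 3.34×10^16 Hz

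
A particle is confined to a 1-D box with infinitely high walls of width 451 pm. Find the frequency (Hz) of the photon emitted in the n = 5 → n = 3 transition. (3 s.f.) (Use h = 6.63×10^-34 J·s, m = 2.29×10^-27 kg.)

E_1 = h²/(8mL²) = 1.180×10^-22 J and ΔE = (5² − 3²)E_1 = 1.888×10^-21 J.
f = ΔE/h = 1.888×10^-21/6.63×10^-34 = 2.85×10^12 Hz.

f = 2.85×10^12 Hz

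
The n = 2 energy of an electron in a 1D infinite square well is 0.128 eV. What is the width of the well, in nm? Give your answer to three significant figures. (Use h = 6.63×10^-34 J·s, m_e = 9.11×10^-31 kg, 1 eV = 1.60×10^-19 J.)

From E_n = n²h²/(8m_eL²), L = n·h/√(8m_eE_n).
E_2 = 0.128 eV = 2.048×10^-20 J, so L = 2·6.63×10^-34/√(8·9.11×10^-31·2.048×10^-20) = 3.43×10^-9 m = 3.43 nm.

L = 3.43 nm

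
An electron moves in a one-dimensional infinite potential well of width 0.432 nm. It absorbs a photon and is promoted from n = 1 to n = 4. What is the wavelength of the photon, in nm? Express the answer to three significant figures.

λ = 41.0 nm

E_1 = h²/(8m_eL²) = 3.228×10^-19 J, so ΔE = (4² − 1²)E_1 = 4.842×10^-18 J.
λ = hc/ΔE = (6.626×10^-34·2.998×10^8)/4.842×10^-18 = 4.10×10^-8 m = 41.0 nm.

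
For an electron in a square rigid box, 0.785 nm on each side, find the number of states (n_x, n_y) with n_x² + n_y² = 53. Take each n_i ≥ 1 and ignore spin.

The level has n_x² + n_y² = 53. The ordered positive-integer solutions are (2, 7), (7, 2).
That gives 2 states.

degeneracy = 2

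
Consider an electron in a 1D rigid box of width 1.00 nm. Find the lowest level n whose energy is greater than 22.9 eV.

n = 8

E_1 = h²/(8m_eL²) = 6.025×10^-20 J = 0.3761 eV.
Need n² > 22.9/0.3761 = 60.89, i.e. n > 7.803.
The smallest integer satisfying this is n = 8.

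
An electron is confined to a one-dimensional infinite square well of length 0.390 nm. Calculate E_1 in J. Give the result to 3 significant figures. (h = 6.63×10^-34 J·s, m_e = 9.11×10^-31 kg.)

E_1 = 3.97×10^-19 J

For an infinite well E_n = n²h²/(8m_eL²), so E_1 = h²/(8m_eL²) = (6.63×10^-34)²/(8·9.11×10^-31·(3.90×10^-10 m)²) = 3.965×10^-19 J.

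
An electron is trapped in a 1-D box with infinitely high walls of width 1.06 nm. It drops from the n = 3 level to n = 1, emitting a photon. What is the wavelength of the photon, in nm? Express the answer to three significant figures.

λ = 463 nm

E_1 = h²/(8m_eL²) = 5.362×10^-20 J, so ΔE = (3² − 1²)E_1 = 4.290×10^-19 J.
λ = hc/ΔE = (6.626×10^-34·2.998×10^8)/4.290×10^-19 = 4.63×10^-7 m = 463 nm.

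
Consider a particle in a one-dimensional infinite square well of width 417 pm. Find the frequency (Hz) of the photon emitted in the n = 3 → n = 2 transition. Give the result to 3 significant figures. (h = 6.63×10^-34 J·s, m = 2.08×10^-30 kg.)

f = 1.15×10^15 Hz

E_1 = h²/(8mL²) = 1.519×10^-19 J and ΔE = (3² − 2²)E_1 = 7.595×10^-19 J.
f = ΔE/h = 7.595×10^-19/6.63×10^-34 = 1.15×10^15 Hz.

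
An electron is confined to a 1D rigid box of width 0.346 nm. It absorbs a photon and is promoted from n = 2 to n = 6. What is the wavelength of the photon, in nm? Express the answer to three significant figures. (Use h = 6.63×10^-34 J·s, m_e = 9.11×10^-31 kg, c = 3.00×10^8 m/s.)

λ = 12.3 nm

E_1 = h²/(8m_eL²) = 5.038×10^-19 J, so ΔE = (6² − 2²)E_1 = 1.612×10^-17 J.
λ = hc/ΔE = (6.63×10^-34·3.00×10^8)/1.612×10^-17 = 1.23×10^-8 m = 12.3 nm.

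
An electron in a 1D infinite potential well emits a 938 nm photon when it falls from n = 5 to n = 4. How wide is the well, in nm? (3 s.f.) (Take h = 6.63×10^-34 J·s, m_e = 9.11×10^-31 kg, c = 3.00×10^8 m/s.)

L = 1.60 nm

The photon carries ΔE = hc/λ = 6.63×10^-34·3.00×10^8/9.38×10^-7 m = 2.120×10^-19 J.
Since ΔE = (5² − 4²)E_1, E_1 = 2.356×10^-20 J, and L = h/√(8m_eE_1) = 1.60×10^-9 m = 1.60 nm.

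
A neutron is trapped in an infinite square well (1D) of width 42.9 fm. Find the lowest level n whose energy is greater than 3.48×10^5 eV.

n = 2

E_1 = h²/(8m_nL²) = 1.780×10^-14 J = 1.111×10^5 eV.
Need n² > 3.48×10^5/1.111×10^5 = 3.132, i.e. n > 1.770.
The smallest integer satisfying this is n = 2.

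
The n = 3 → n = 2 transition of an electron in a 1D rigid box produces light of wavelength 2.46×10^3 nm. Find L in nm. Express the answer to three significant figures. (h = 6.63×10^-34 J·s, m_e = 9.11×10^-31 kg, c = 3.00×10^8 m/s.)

The photon carries ΔE = hc/λ = 6.63×10^-34·3.00×10^8/2.46×10^-6 m = 8.085×10^-20 J.
Since ΔE = (3² − 2²)E_1, E_1 = 1.617×10^-20 J, and L = h/√(8m_eE_1) = 1.93×10^-9 m = 1.93 nm.

L = 1.93 nm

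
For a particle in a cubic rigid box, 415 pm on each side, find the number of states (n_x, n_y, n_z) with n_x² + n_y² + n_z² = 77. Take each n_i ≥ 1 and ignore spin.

The level has n_x² + n_y² + n_z² = 77. The ordered positive-integer solutions are (2, 3, 8), (2, 8, 3), (3, 2, 8), (3, 8, 2), (4, 5, 6), (4, 6, 5), (5, 4, 6), (5, 6, 4), (6, 4, 5), (6, 5, 4), (8, 2, 3), (8, 3, 2).
That gives 12 states.

degeneracy = 12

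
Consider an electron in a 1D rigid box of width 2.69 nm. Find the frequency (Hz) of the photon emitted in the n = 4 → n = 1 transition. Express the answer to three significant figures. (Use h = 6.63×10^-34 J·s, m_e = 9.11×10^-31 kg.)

E_1 = h²/(8m_eL²) = 8.335×10^-21 J and ΔE = (4² − 1²)E_1 = 1.250×10^-19 J.
f = ΔE/h = 1.250×10^-19/6.63×10^-34 = 1.89×10^14 Hz.

f = 1.89×10^14 Hz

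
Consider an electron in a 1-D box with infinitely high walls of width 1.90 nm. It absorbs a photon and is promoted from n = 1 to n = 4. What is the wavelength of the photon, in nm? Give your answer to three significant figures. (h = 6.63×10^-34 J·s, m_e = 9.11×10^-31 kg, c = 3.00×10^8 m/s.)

E_1 = h²/(8m_eL²) = 1.671×10^-20 J, so ΔE = (4² − 1²)E_1 = 2.506×10^-19 J.
λ = hc/ΔE = (6.63×10^-34·3.00×10^8)/2.506×10^-19 = 7.94×10^-7 m = 794 nm.

λ = 794 nm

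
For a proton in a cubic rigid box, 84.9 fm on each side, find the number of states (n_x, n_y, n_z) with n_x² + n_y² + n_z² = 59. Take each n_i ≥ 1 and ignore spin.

The level has n_x² + n_y² + n_z² = 59. The ordered positive-integer solutions are (1, 3, 7), (1, 7, 3), (3, 1, 7), (3, 5, 5), (3, 7, 1), (5, 3, 5), (5, 5, 3), (7, 1, 3), (7, 3, 1).
That gives 9 states.

degeneracy = 9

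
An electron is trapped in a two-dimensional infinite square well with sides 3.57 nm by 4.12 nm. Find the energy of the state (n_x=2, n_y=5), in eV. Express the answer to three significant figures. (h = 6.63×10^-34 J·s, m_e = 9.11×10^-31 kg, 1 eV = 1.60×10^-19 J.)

E = 0.674 eV

For a 2D rectangular well E = (h²/8m_e)·Σ n_i²/L_i² = (6.63×10^-34)²/(8·9.11×10^-31) · [2²/(3.57 nm)² + 5²/(4.12 nm)²].
Evaluating gives E = 1.078×10^-19 J = 0.674 eV.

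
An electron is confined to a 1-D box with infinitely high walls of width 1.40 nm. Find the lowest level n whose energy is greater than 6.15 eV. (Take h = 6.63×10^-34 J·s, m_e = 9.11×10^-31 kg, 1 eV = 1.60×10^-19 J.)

n = 6

E_1 = h²/(8m_eL²) = 3.077×10^-20 J = 0.1923 eV.
Need n² > 6.15/0.1923 = 31.98, i.e. n > 5.655.
The smallest integer satisfying this is n = 6.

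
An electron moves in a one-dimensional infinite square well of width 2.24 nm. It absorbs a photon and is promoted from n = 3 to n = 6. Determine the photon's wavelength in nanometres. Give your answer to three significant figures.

λ = 613 nm

E_1 = h²/(8m_eL²) = 1.201×10^-20 J, so ΔE = (6² − 3²)E_1 = 3.243×10^-19 J.
λ = hc/ΔE = (6.626×10^-34·2.998×10^8)/3.243×10^-19 = 6.13×10^-7 m = 613 nm.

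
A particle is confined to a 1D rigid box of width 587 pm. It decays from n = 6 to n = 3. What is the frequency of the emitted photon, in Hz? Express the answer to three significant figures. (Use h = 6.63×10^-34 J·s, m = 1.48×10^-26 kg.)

f = 4.39×10^11 Hz

E_1 = h²/(8mL²) = 1.077×10^-23 J and ΔE = (6² − 3²)E_1 = 2.908×10^-22 J.
f = ΔE/h = 2.908×10^-22/6.63×10^-34 = 4.39×10^11 Hz.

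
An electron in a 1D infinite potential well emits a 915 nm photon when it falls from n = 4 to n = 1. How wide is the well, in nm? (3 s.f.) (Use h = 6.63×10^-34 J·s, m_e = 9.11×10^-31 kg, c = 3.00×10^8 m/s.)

The photon carries ΔE = hc/λ = 6.63×10^-34·3.00×10^8/9.15×10^-7 m = 2.174×10^-19 J.
Since ΔE = (4² − 1²)E_1, E_1 = 1.449×10^-20 J, and L = h/√(8m_eE_1) = 2.04×10^-9 m = 2.04 nm.

L = 2.04 nm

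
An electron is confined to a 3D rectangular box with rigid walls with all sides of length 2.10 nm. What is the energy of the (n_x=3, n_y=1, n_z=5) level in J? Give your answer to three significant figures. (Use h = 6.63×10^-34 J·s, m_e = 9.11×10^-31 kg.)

For a 3D rectangular well E = (h²/8m_e)·Σ n_i²/L_i² = (6.63×10^-34)²/(8·9.11×10^-31) · [3²/(2.10 nm)² + 1²/(2.10 nm)² + 5²/(2.10 nm)²].
Evaluating gives E = 4.79×10^-19 J.

E = 4.79×10^-19 J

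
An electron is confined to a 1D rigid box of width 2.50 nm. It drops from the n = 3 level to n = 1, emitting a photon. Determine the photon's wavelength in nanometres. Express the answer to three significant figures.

E_1 = h²/(8m_eL²) = 9.640×10^-21 J, so ΔE = (3² − 1²)E_1 = 7.712×10^-20 J.
λ = hc/ΔE = (6.626×10^-34·2.998×10^8)/7.712×10^-20 = 2.58×10^-6 m = 2.58×10^3 nm.

λ = 2.58×10^3 nm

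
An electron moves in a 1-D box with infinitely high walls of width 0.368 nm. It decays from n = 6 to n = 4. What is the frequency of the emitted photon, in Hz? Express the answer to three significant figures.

E_1 = h²/(8m_eL²) = 4.449×10^-19 J and ΔE = (6² − 4²)E_1 = 8.898×10^-18 J.
f = ΔE/h = 8.898×10^-18/6.626×10^-34 = 1.34×10^16 Hz.

f = 1.34×10^16 Hz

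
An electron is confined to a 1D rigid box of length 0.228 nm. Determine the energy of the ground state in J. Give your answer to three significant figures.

For an infinite well E_n = n²h²/(8m_eL²), so E_1 = h²/(8m_eL²) = (6.626×10^-34)²/(8·9.109×10^-31·(2.28×10^-10 m)²) = 1.159×10^-18 J.

E_1 = 1.16×10^-18 J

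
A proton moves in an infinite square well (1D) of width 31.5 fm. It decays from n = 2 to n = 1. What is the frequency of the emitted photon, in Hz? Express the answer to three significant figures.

E_1 = h²/(8m_pL²) = 3.306×10^-14 J and ΔE = (2² − 1²)E_1 = 9.918×10^-14 J.
f = ΔE/h = 9.918×10^-14/6.626×10^-34 = 1.50×10^20 Hz.

f = 1.50×10^20 Hz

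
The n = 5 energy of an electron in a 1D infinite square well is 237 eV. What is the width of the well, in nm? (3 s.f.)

L = 0.199 nm

From E_n = n²h²/(8m_eL²), L = n·h/√(8m_eE_n).
E_5 = 237 eV = 3.797×10^-17 J, so L = 5·6.626×10^-34/√(8·9.109×10^-31·3.797×10^-17) = 1.99×10^-10 m = 0.199 nm.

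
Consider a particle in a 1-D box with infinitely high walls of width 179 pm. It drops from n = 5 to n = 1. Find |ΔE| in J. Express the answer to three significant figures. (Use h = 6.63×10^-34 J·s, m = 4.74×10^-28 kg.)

E_1 = h²/(8mL²) = 3.618×10^-21 J.
|ΔE| = |5² − 1²|·E_1 = 24·3.618×10^-21 J = 8.68×10^-20 J.

|ΔE| = 8.68×10^-20 J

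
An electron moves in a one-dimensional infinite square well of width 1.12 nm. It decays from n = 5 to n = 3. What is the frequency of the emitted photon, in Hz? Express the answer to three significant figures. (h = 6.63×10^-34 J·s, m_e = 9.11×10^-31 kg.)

f = 1.16×10^15 Hz

E_1 = h²/(8m_eL²) = 4.808×10^-20 J and ΔE = (5² − 3²)E_1 = 7.693×10^-19 J.
f = ΔE/h = 7.693×10^-19/6.63×10^-34 = 1.16×10^15 Hz.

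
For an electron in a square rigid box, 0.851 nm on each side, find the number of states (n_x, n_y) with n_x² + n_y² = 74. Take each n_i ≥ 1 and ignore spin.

The level has n_x² + n_y² = 74. The ordered positive-integer solutions are (5, 7), (7, 5).
That gives 2 states.

degeneracy = 2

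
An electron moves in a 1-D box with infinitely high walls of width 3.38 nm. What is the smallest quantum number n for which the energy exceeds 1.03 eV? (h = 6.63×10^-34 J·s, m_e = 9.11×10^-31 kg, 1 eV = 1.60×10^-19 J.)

n = 6

E_1 = h²/(8m_eL²) = 5.279×10^-21 J = 0.03299 eV.
Need n² > 1.03/0.03299 = 31.22, i.e. n > 5.587.
The smallest integer satisfying this is n = 6.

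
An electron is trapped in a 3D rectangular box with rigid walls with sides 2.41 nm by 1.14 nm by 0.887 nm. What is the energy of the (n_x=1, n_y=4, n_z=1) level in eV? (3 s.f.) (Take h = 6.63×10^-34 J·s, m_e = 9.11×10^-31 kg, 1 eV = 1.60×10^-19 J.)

E = 5.19 eV

For a 3D rectangular well E = (h²/8m_e)·Σ n_i²/L_i² = (6.63×10^-34)²/(8·9.11×10^-31) · [1²/(2.41 nm)² + 4²/(1.14 nm)² + 1²/(0.887 nm)²].
Evaluating gives E = 8.296×10^-19 J = 5.19 eV.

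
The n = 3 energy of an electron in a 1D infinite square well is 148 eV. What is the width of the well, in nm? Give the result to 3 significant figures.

L = 0.151 nm

From E_n = n²h²/(8m_eL²), L = n·h/√(8m_eE_n).
E_3 = 148 eV = 2.371×10^-17 J, so L = 3·6.626×10^-34/√(8·9.109×10^-31·2.371×10^-17) = 1.51×10^-10 m = 0.151 nm.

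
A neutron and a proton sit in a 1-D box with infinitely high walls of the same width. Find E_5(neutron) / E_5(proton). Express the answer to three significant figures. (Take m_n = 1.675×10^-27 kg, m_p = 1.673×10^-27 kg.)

E_n ∝ 1/m at fixed n and L, so the ratio is m_p/m_n = 1.673×10^-27/1.675×10^-27 = 0.999.

0.999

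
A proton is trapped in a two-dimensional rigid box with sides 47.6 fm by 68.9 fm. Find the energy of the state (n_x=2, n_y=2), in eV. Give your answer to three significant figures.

E = 5.34×10^5 eV

For a 2D rectangular well E = (h²/8m_p)·Σ n_i²/L_i² = (6.626×10^-34)²/(8·1.673×10^-27) · [2²/(47.6 fm)² + 2²/(68.9 fm)²].
Evaluating gives E = 8.555×10^-14 J = 5.34×10^5 eV.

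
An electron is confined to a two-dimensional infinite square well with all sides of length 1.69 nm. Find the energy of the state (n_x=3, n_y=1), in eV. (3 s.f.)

E = 1.32 eV

For a 2D rectangular well E = (h²/8m_e)·Σ n_i²/L_i² = (6.626×10^-34)²/(8·9.109×10^-31) · [3²/(1.69 nm)² + 1²/(1.69 nm)²].
Evaluating gives E = 2.109×10^-19 J = 1.32 eV.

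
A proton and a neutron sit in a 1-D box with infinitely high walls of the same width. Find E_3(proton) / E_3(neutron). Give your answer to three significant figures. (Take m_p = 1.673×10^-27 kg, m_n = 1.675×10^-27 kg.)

1.00

E_n ∝ 1/m at fixed n and L, so the ratio is m_n/m_p = 1.675×10^-27/1.673×10^-27 = 1.00.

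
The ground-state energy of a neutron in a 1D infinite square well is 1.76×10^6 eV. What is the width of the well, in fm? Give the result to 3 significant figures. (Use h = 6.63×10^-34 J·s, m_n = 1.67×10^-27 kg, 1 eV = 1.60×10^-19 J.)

L = 10.8 fm

From E_n = n²h²/(8m_nL²), L = n·h/√(8m_nE_n).
E_1 = 1.76×10^6 eV = 2.816×10^-13 J, so L = 1·6.63×10^-34/√(8·1.67×10^-27·2.816×10^-13) = 1.08×10^-14 m = 10.8 fm.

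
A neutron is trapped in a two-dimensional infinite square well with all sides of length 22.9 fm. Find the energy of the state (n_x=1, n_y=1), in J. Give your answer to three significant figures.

For a 2D rectangular well E = (h²/8m_n)·Σ n_i²/L_i² = (6.626×10^-34)²/(8·1.675×10^-27) · [1²/(22.9 fm)² + 1²/(22.9 fm)²].
Evaluating gives E = 1.25×10^-13 J.

E = 1.25×10^-13 J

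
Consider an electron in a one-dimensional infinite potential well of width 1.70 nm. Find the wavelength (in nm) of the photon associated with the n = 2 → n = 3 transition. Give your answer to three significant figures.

E_1 = h²/(8m_eL²) = 2.085×10^-20 J, so ΔE = (3² − 2²)E_1 = 1.042×10^-19 J.
λ = hc/ΔE = (6.626×10^-34·2.998×10^8)/1.042×10^-19 = 1.91×10^-6 m = 1.91×10^3 nm.

λ = 1.91×10^3 nm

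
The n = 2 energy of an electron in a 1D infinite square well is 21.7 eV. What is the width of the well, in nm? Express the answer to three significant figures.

From E_n = n²h²/(8m_eL²), L = n·h/√(8m_eE_n).
E_2 = 21.7 eV = 3.476×10^-18 J, so L = 2·6.626×10^-34/√(8·9.109×10^-31·3.476×10^-18) = 2.63×10^-10 m = 0.263 nm.

L = 0.263 nm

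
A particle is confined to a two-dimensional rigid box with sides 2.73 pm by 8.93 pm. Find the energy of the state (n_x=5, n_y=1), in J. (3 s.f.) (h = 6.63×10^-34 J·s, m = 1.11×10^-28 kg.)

E = 1.67×10^-15 J

For a 2D rectangular well E = (h²/8m)·Σ n_i²/L_i² = (6.63×10^-34)²/(8·1.11×10^-28) · [5²/(2.73 pm)² + 1²/(8.93 pm)²].
Evaluating gives E = 1.67×10^-15 J.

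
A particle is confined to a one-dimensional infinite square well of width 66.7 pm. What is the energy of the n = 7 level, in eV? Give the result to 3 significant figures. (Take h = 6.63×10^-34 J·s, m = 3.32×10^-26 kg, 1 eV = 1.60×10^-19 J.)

E_7 = 0.114 eV

For an infinite well E_n = n²h²/(8mL²), so E_1 = h²/(8mL²) = (6.63×10^-34)²/(8·3.32×10^-26·(6.67×10^-11 m)²) = 3.720×10^-22 J.
Then E_7 = 7²·E_1 = 49·3.720×10^-22 J = 1.823×10^-20 J.
Converting, E_7 = 1.823×10^-20 J / (1.60×10^-19 J/eV) = 0.114 eV.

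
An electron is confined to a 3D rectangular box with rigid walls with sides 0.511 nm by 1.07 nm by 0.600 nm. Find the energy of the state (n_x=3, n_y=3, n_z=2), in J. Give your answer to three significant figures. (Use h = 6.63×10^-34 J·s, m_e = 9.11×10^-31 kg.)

E = 3.22×10^-18 J

For a 3D rectangular well E = (h²/8m_e)·Σ n_i²/L_i² = (6.63×10^-34)²/(8·9.11×10^-31) · [3²/(0.511 nm)² + 3²/(1.07 nm)² + 2²/(0.600 nm)²].
Evaluating gives E = 3.22×10^-18 J.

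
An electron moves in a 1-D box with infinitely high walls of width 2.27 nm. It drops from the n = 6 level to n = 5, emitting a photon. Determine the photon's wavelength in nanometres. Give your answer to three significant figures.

E_1 = h²/(8m_eL²) = 1.169×10^-20 J, so ΔE = (6² − 5²)E_1 = 1.286×10^-19 J.
λ = hc/ΔE = (6.626×10^-34·2.998×10^8)/1.286×10^-19 = 1.54×10^-6 m = 1.54×10^3 nm.

λ = 1.54×10^3 nm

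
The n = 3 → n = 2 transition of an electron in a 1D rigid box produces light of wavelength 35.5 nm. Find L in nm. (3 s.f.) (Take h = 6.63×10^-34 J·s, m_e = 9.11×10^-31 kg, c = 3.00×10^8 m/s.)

L = 0.232 nm

The photon carries ΔE = hc/λ = 6.63×10^-34·3.00×10^8/3.55×10^-8 m = 5.603×10^-18 J.
Since ΔE = (3² − 2²)E_1, E_1 = 1.121×10^-18 J, and L = h/√(8m_eE_1) = 2.32×10^-10 m = 0.232 nm.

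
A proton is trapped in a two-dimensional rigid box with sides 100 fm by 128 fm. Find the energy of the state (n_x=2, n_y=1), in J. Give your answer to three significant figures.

E = 1.51×10^-14 J

For a 2D rectangular well E = (h²/8m_p)·Σ n_i²/L_i² = (6.626×10^-34)²/(8·1.673×10^-27) · [2²/(100 fm)² + 1²/(128 fm)²].
Evaluating gives E = 1.51×10^-14 J.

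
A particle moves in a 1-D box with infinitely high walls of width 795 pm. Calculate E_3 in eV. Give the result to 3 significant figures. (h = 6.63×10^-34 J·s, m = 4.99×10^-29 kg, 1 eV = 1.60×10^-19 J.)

E_3 = 0.0980 eV

For an infinite well E_n = n²h²/(8mL²), so E_1 = h²/(8mL²) = (6.63×10^-34)²/(8·4.99×10^-29·(7.95×10^-10 m)²) = 1.742×10^-21 J.
Then E_3 = 3²·E_1 = 9·1.742×10^-21 J = 1.568×10^-20 J.
Converting, E_3 = 1.568×10^-20 J / (1.60×10^-19 J/eV) = 0.0980 eV.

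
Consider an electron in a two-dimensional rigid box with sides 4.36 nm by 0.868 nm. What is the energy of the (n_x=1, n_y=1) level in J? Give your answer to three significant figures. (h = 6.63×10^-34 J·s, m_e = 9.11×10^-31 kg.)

E = 8.32×10^-20 J

For a 2D rectangular well E = (h²/8m_e)·Σ n_i²/L_i² = (6.63×10^-34)²/(8·9.11×10^-31) · [1²/(4.36 nm)² + 1²/(0.868 nm)²].
Evaluating gives E = 8.32×10^-20 J.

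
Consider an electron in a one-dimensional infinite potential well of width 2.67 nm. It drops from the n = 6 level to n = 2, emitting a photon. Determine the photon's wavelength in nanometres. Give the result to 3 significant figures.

E_1 = h²/(8m_eL²) = 8.451×10^-21 J, so ΔE = (6² − 2²)E_1 = 2.704×10^-19 J.
λ = hc/ΔE = (6.626×10^-34·2.998×10^8)/2.704×10^-19 = 7.35×10^-7 m = 735 nm.

λ = 735 nm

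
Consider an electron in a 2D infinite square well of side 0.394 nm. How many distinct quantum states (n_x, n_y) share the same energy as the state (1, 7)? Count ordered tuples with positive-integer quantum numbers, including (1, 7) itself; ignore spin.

The level has n_x² + n_y² = 50. The ordered positive-integer solutions are (1, 7), (5, 5), (7, 1).
That gives 3 states.

degeneracy = 3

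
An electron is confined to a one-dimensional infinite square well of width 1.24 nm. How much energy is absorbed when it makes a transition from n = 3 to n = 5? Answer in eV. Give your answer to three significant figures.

|ΔE| = 3.91 eV

E_1 = h²/(8m_eL²) = 3.918×10^-20 J.
|ΔE| = |3² − 5²|·E_1 = 16·3.918×10^-20 J = 6.269×10^-19 J = 3.91 eV.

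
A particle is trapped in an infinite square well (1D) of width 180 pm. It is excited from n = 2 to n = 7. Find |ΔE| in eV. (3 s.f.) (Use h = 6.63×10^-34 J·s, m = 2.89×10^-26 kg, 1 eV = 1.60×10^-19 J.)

|ΔE| = 0.0165 eV

E_1 = h²/(8mL²) = 5.868×10^-23 J.
|ΔE| = |2² − 7²|·E_1 = 45·5.868×10^-23 J = 2.641×10^-21 J = 0.0165 eV.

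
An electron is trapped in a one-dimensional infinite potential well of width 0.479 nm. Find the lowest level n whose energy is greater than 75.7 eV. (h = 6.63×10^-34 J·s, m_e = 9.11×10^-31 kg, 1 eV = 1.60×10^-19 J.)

n = 7

E_1 = h²/(8m_eL²) = 2.629×10^-19 J = 1.643 eV.
Need n² > 75.7/1.643 = 46.07, i.e. n > 6.787.
The smallest integer satisfying this is n = 7.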